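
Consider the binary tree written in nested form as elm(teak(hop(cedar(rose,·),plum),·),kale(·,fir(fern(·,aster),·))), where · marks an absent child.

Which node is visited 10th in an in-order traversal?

fir

In-order visits the left subtree, then the node, then the right subtree.
At elm: go left to teak.
  At teak: go left to hop.
    At hop: go left to cedar.
      At cedar: go left to rose.
        rose is a leaf — visit rose.
      Visit cedar.
      At cedar: no right child.
    Visit hop.
    At hop: go right to plum.
      plum is a leaf — visit plum.
  Visit teak.
  At teak: no right child.
Visit elm.
At elm: go right to kale.
  At kale: no left child.
  Visit kale.
  At kale: go right to fir.
    At fir: go left to fern.
      At fern: no left child.
      Visit fern.
      At fern: go right to aster.
        aster is a leaf — visit aster.
    Visit fir.
    At fir: no right child.
Full in-order sequence: rose, cedar, hop, plum, teak, elm, kale, fern, aster, fir.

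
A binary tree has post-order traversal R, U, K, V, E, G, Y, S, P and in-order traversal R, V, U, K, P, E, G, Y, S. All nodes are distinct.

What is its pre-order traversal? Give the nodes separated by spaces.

P V R K U S Y G E

The last element of post-order is the root; it splits in-order into left and right subtrees.
Root P: left subtree has 4 nodes {R, V, U, K}, right has 4 {E, G, Y, S}.
  Root V: left subtree has 1 node {R}, right has 2 {U, K}.
    Root K: left subtree has 1 node {U}, right has 0 { }.
  Root S: left subtree has 3 nodes {E, G, Y}, right has 0 { }.
    Root Y: left subtree has 2 nodes {E, G}, right has 0 { }.
      Root G: left subtree has 1 node {E}, right has 0 { }.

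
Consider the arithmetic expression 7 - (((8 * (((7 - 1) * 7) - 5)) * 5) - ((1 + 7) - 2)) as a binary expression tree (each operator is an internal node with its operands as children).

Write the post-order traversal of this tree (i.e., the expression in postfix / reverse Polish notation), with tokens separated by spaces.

Post-order on an expression tree gives postfix notation: for each operator, emit left operand, right operand, then the operator.

7 8 7 1 - 7 * 5 - * 5 * 1 7 + 2 - - -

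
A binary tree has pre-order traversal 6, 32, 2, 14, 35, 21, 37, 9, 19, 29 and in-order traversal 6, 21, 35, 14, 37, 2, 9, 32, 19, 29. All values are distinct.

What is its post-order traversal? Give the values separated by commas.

21, 35, 37, 14, 9, 2, 29, 19, 32, 6

The first element of pre-order is the root; it splits in-order into left and right subtrees.
Root 6: left subtree has 0 nodes { }, right has 9 {21, 35, 14, 37, 2, 9, 32, 19, 29}.
  Root 32: left subtree has 6 nodes {21, 35, 14, 37, 2, 9}, right has 2 {19, 29}.
    Root 2: left subtree has 4 nodes {21, 35, 14, 37}, right has 1 {9}.
      Root 14: left subtree has 2 nodes {21, 35}, right has 1 {37}.
        Root 35: left subtree has 1 node {21}, right has 0 { }.
    Root 19: left subtree has 0 nodes { }, right has 1 {29}.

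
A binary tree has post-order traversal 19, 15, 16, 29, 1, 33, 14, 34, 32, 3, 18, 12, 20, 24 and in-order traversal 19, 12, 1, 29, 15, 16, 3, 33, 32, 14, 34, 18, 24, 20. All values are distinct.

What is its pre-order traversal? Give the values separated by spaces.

The last element of post-order is the root; it splits in-order into left and right subtrees.
Root 24: left subtree has 12 nodes {19, 12, 1, 29, 15, 16, 3, 33, 32, 14, 34, 18}, right has 1 {20}.
  Root 12: left subtree has 1 node {19}, right has 10 {1, 29, 15, 16, 3, 33, 32, 14, 34, 18}.
    Root 18: left subtree has 9 nodes {1, 29, 15, 16, 3, 33, 32, 14, 34}, right has 0 { }.
      Root 3: left subtree has 4 nodes {1, 29, 15, 16}, right has 4 {33, 32, 14, 34}.
        Root 1: left subtree has 0 nodes { }, right has 3 {29, 15, 16}.
          Root 29: left subtree has 0 nodes { }, right has 2 {15, 16}.
            Root 16: left subtree has 1 node {15}, right has 0 { }.
        Root 32: left subtree has 1 node {33}, right has 2 {14, 34}.
          Root 34: left subtree has 1 node {14}, right has 0 { }.

24 12 19 18 3 1 29 16 15 32 33 34 14 20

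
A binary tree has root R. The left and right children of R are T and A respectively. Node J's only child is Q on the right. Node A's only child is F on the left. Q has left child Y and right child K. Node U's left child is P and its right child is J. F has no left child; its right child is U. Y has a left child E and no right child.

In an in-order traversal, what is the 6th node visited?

In-order visits the left subtree, then the node, then the right subtree.
At R: go left to T.
  T is a leaf — visit T.
Visit R.
At R: go right to A.
  At A: go left to F.
    At F: no left child.
    Visit F.
    At F: go right to U.
      At U: go left to P.
        P is a leaf — visit P.
      Visit U.
      At U: go right to J.
        At J: no left child.
        Visit J.
        At J: go right to Q.
          At Q: go left to Y.
            At Y: go left to E.
              E is a leaf — visit E.
            Visit Y.
            At Y: no right child.
          Visit Q.
          At Q: go right to K.
            K is a leaf — visit K.
  Visit A.
  At A: no right child.
Full in-order sequence: T, R, F, P, U, J, E, Y, Q, K, A.

J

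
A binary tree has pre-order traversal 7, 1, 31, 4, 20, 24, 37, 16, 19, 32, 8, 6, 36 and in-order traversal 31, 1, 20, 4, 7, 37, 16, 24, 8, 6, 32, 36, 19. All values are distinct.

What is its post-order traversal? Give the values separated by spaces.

The first element of pre-order is the root; it splits in-order into left and right subtrees.
Root 7: left subtree has 4 nodes {31, 1, 20, 4}, right has 8 {37, 16, 24, 8, 6, 32, 36, 19}.
  Root 1: left subtree has 1 node {31}, right has 2 {20, 4}.
    Root 4: left subtree has 1 node {20}, right has 0 { }.
  Root 24: left subtree has 2 nodes {37, 16}, right has 5 {8, 6, 32, 36, 19}.
    Root 37: left subtree has 0 nodes { }, right has 1 {16}.
    Root 19: left subtree has 4 nodes {8, 6, 32, 36}, right has 0 { }.
      Root 32: left subtree has 2 nodes {8, 6}, right has 1 {36}.
        Root 8: left subtree has 0 nodes { }, right has 1 {6}.

31 20 4 1 16 37 6 8 36 32 19 24 7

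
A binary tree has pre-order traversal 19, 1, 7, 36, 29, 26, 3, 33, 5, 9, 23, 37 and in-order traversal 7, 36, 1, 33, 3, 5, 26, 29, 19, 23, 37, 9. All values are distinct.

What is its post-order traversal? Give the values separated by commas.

The first element of pre-order is the root; it splits in-order into left and right subtrees.
Root 19: left subtree has 8 nodes {7, 36, 1, 33, 3, 5, 26, 29}, right has 3 {23, 37, 9}.
  Root 1: left subtree has 2 nodes {7, 36}, right has 5 {33, 3, 5, 26, 29}.
    Root 7: left subtree has 0 nodes { }, right has 1 {36}.
    Root 29: left subtree has 4 nodes {33, 3, 5, 26}, right has 0 { }.
      Root 26: left subtree has 3 nodes {33, 3, 5}, right has 0 { }.
        Root 3: left subtree has 1 node {33}, right has 1 {5}.
  Root 9: left subtree has 2 nodes {23, 37}, right has 0 { }.
    Root 23: left subtree has 0 nodes { }, right has 1 {37}.

36, 7, 33, 5, 3, 26, 29, 1, 37, 23, 9, 19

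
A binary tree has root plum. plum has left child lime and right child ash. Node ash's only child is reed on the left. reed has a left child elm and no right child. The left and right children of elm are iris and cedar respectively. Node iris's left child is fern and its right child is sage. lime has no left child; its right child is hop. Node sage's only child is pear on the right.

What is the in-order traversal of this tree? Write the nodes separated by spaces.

lime hop plum fern iris sage pear elm cedar reed ash

In-order visits the left subtree, then the node, then the right subtree.
At plum: go left to lime.
  At lime: no left child.
  Visit lime.
  At lime: go right to hop.
    hop is a leaf — visit hop.
Visit plum.
At plum: go right to ash.
  At ash: go left to reed.
    At reed: go left to elm.
      At elm: go left to iris.
        At iris: go left to fern.
          fern is a leaf — visit fern.
        Visit iris.
        At iris: go right to sage.
          At sage: no left child.
          Visit sage.
          At sage: go right to pear.
            pear is a leaf — visit pear.
      Visit elm.
      At elm: go right to cedar.
        cedar is a leaf — visit cedar.
    Visit reed.
    At reed: no right child.
  Visit ash.
  At ash: no right child.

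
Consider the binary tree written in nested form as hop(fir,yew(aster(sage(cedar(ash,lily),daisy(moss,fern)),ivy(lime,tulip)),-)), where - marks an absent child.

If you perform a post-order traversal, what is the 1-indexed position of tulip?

Post-order visits the left subtree, then the right subtree, then the node.
At hop: go left to fir.
  fir is a leaf — visit fir.
At hop: go right to yew.
  At yew: go left to aster.
    At aster: go left to sage.
      At sage: go left to cedar.
        At cedar: go left to ash.
          ash is a leaf — visit ash.
        At cedar: go right to lily.
          lily is a leaf — visit lily.
        Visit cedar.
      At sage: go right to daisy.
        At daisy: go left to moss.
          moss is a leaf — visit moss.
        At daisy: go right to fern.
          fern is a leaf — visit fern.
        Visit daisy.
      Visit sage.
    At aster: go right to ivy.
      At ivy: go left to lime.
        lime is a leaf — visit lime.
      At ivy: go right to tulip.
        tulip is a leaf — visit tulip.
      Visit ivy.
    Visit aster.
  At yew: no right child.
  Visit yew.
Visit hop.
Full post-order sequence: fir, ash, lily, cedar, moss, fern, daisy, sage, lime, tulip, ivy, aster, yew, hop.

10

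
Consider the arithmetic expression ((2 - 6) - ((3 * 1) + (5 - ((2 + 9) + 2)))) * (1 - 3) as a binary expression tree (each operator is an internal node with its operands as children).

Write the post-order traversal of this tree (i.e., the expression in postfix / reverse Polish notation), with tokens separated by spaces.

2 6 - 3 1 * 5 2 9 + 2 + - + - 1 3 - *

Post-order on an expression tree gives postfix notation: for each operator, emit left operand, right operand, then the operator.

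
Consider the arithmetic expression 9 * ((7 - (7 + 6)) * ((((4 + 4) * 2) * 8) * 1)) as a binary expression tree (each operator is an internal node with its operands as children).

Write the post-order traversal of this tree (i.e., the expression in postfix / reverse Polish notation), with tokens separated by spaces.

Post-order on an expression tree gives postfix notation: for each operator, emit left operand, right operand, then the operator.

9 7 7 6 + - 4 4 + 2 * 8 * 1 * * *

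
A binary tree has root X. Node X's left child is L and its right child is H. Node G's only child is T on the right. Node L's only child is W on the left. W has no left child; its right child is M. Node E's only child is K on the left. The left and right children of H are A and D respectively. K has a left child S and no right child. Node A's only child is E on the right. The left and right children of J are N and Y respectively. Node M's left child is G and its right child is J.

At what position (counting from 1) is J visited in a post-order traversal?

Post-order visits the left subtree, then the right subtree, then the node.
At X: go left to L.
  At L: go left to W.
    At W: no left child.
    At W: go right to M.
      At M: go left to G.
        At G: no left child.
        At G: go right to T.
          T is a leaf — visit T.
        Visit G.
      At M: go right to J.
        At J: go left to N.
          N is a leaf — visit N.
        At J: go right to Y.
          Y is a leaf — visit Y.
        Visit J.
      Visit M.
    Visit W.
  At L: no right child.
  Visit L.
At X: go right to H.
  At H: go left to A.
    At A: no left child.
    At A: go right to E.
      At E: go left to K.
        At K: go left to S.
          S is a leaf — visit S.
        At K: no right child.
        Visit K.
      At E: no right child.
      Visit E.
    Visit A.
  At H: go right to D.
    D is a leaf — visit D.
  Visit H.
Visit X.
Full post-order sequence: T, G, N, Y, J, M, W, L, S, K, E, A, D, H, X.

5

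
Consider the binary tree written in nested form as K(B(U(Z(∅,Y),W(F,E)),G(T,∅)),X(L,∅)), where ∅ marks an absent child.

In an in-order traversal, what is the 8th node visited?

In-order visits the left subtree, then the node, then the right subtree.
At K: go left to B.
  At B: go left to U.
    At U: go left to Z.
      At Z: no left child.
      Visit Z.
      At Z: go right to Y.
        Y is a leaf — visit Y.
    Visit U.
    At U: go right to W.
      At W: go left to F.
        F is a leaf — visit F.
      Visit W.
      At W: go right to E.
        E is a leaf — visit E.
  Visit B.
  At B: go right to G.
    At G: go left to T.
      T is a leaf — visit T.
    Visit G.
    At G: no right child.
Visit K.
At K: go right to X.
  At X: go left to L.
    L is a leaf — visit L.
  Visit X.
  At X: no right child.
Full in-order sequence: Z, Y, U, F, W, E, B, T, G, K, L, X.

T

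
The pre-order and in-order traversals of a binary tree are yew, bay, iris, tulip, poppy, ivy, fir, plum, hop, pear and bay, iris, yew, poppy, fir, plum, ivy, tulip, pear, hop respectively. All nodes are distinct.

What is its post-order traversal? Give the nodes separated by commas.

iris, bay, plum, fir, ivy, poppy, pear, hop, tulip, yew

The first element of pre-order is the root; it splits in-order into left and right subtrees.
Root yew: left subtree has 2 nodes {bay, iris}, right has 7 {poppy, fir, plum, ivy, tulip, pear, hop}.
  Root bay: left subtree has 0 nodes { }, right has 1 {iris}.
  Root tulip: left subtree has 4 nodes {poppy, fir, plum, ivy}, right has 2 {pear, hop}.
    Root poppy: left subtree has 0 nodes { }, right has 3 {fir, plum, ivy}.
      Root ivy: left subtree has 2 nodes {fir, plum}, right has 0 { }.
        Root fir: left subtree has 0 nodes { }, right has 1 {plum}.
    Root hop: left subtree has 1 node {pear}, right has 0 { }.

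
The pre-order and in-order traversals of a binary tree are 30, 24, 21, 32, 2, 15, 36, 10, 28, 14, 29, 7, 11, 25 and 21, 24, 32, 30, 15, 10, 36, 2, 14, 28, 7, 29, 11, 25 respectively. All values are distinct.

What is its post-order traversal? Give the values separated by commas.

21, 32, 24, 10, 36, 15, 14, 7, 25, 11, 29, 28, 2, 30

The first element of pre-order is the root; it splits in-order into left and right subtrees.
Root 30: left subtree has 3 nodes {21, 24, 32}, right has 10 {15, 10, 36, 2, 14, 28, 7, 29, 11, 25}.
  Root 24: left subtree has 1 node {21}, right has 1 {32}.
  Root 2: left subtree has 3 nodes {15, 10, 36}, right has 6 {14, 28, 7, 29, 11, 25}.
    Root 15: left subtree has 0 nodes { }, right has 2 {10, 36}.
      Root 36: left subtree has 1 node {10}, right has 0 { }.
    Root 28: left subtree has 1 node {14}, right has 4 {7, 29, 11, 25}.
      Root 29: left subtree has 1 node {7}, right has 2 {11, 25}.
        Root 11: left subtree has 0 nodes { }, right has 1 {25}.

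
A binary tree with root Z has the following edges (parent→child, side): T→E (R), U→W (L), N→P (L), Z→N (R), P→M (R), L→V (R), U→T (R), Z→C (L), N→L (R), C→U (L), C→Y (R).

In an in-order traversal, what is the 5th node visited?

In-order visits the left subtree, then the node, then the right subtree.
At Z: go left to C.
  At C: go left to U.
    At U: go left to W.
      W is a leaf — visit W.
    Visit U.
    At U: go right to T.
      At T: no left child.
      Visit T.
      At T: go right to E.
        E is a leaf — visit E.
  Visit C.
  At C: go right to Y.
    Y is a leaf — visit Y.
Visit Z.
At Z: go right to N.
  At N: go left to P.
    At P: no left child.
    Visit P.
    At P: go right to M.
      M is a leaf — visit M.
  Visit N.
  At N: go right to L.
    At L: no left child.
    Visit L.
    At L: go right to V.
      V is a leaf — visit V.
Full in-order sequence: W, U, T, E, C, Y, Z, P, M, N, L, V.

C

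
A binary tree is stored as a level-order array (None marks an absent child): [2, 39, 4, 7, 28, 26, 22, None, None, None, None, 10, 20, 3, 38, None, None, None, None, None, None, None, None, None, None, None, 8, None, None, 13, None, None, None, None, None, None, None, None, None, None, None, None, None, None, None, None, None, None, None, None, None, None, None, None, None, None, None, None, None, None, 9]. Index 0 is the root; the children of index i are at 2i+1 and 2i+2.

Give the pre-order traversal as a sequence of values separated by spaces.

Pre-order visits the node, then its left subtree, then its right subtree.
Visit 2.
At 2: go left to 39.
  Visit 39.
  At 39: go left to 7.
    7 is a leaf — visit 7.
  At 39: go right to 28.
    28 is a leaf — visit 28.
At 2: go right to 4.
  Visit 4.
  At 4: go left to 26.
    Visit 26.
    At 26: go left to 10.
      10 is a leaf — visit 10.
    At 26: go right to 20.
      Visit 20.
      At 20: no left child.
      At 20: go right to 8.
        8 is a leaf — visit 8.
  At 4: go right to 22.
    Visit 22.
    At 22: go left to 3.
      3 is a leaf — visit 3.
    At 22: go right to 38.
      Visit 38.
      At 38: go left to 13.
        Visit 13.
        At 13: no left child.
        At 13: go right to 9.
          9 is a leaf — visit 9.
      At 38: no right child.

2 39 7 28 4 26 10 20 8 22 3 38 13 9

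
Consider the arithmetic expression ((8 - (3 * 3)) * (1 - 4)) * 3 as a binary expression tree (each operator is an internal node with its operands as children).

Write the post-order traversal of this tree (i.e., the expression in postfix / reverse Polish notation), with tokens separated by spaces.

Post-order on an expression tree gives postfix notation: for each operator, emit left operand, right operand, then the operator.

8 3 3 * - 1 4 - * 3 *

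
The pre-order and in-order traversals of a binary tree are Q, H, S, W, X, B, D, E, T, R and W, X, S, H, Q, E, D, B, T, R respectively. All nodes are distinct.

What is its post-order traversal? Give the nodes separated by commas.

X, W, S, H, E, D, R, T, B, Q

The first element of pre-order is the root; it splits in-order into left and right subtrees.
Root Q: left subtree has 4 nodes {W, X, S, H}, right has 5 {E, D, B, T, R}.
  Root H: left subtree has 3 nodes {W, X, S}, right has 0 { }.
    Root S: left subtree has 2 nodes {W, X}, right has 0 { }.
      Root W: left subtree has 0 nodes { }, right has 1 {X}.
  Root B: left subtree has 2 nodes {E, D}, right has 2 {T, R}.
    Root D: left subtree has 1 node {E}, right has 0 { }.
    Root T: left subtree has 0 nodes { }, right has 1 {R}.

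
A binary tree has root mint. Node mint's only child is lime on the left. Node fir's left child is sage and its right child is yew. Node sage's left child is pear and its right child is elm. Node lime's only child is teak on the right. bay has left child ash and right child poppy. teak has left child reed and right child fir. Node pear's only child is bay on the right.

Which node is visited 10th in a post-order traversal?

Post-order visits the left subtree, then the right subtree, then the node.
At mint: go left to lime.
  At lime: no left child.
  At lime: go right to teak.
    At teak: go left to reed.
      reed is a leaf — visit reed.
    At teak: go right to fir.
      At fir: go left to sage.
        At sage: go left to pear.
          At pear: no left child.
          At pear: go right to bay.
            At bay: go left to ash.
              ash is a leaf — visit ash.
            At bay: go right to poppy.
              poppy is a leaf — visit poppy.
            Visit bay.
          Visit pear.
        At sage: go right to elm.
          elm is a leaf — visit elm.
        Visit sage.
      At fir: go right to yew.
        yew is a leaf — visit yew.
      Visit fir.
    Visit teak.
  Visit lime.
At mint: no right child.
Visit mint.
Full post-order sequence: reed, ash, poppy, bay, pear, elm, sage, yew, fir, teak, lime, mint.

teak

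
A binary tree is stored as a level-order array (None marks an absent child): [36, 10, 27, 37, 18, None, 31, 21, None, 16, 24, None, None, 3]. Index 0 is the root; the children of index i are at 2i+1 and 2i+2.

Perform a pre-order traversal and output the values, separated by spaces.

Pre-order visits the node, then its left subtree, then its right subtree.
Visit 36.
At 36: go left to 10.
  Visit 10.
  At 10: go left to 37.
    Visit 37.
    At 37: go left to 21.
      21 is a leaf — visit 21.
    At 37: no right child.
  At 10: go right to 18.
    Visit 18.
    At 18: go left to 16.
      16 is a leaf — visit 16.
    At 18: go right to 24.
      24 is a leaf — visit 24.
At 36: go right to 27.
  Visit 27.
  At 27: no left child.
  At 27: go right to 31.
    Visit 31.
    At 31: go left to 3.
      3 is a leaf — visit 3.
    At 31: no right child.

36 10 37 21 18 16 24 27 31 3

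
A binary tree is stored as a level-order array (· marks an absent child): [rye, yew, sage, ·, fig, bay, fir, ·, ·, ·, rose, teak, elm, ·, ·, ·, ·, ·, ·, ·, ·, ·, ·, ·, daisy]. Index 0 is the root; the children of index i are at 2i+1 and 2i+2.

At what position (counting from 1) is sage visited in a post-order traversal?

Post-order visits the left subtree, then the right subtree, then the node.
At rye: go left to yew.
  At yew: no left child.
  At yew: go right to fig.
    At fig: no left child.
    At fig: go right to rose.
      rose is a leaf — visit rose.
    Visit fig.
  Visit yew.
At rye: go right to sage.
  At sage: go left to bay.
    At bay: go left to teak.
      At teak: no left child.
      At teak: go right to daisy.
        daisy is a leaf — visit daisy.
      Visit teak.
    At bay: go right to elm.
      elm is a leaf — visit elm.
    Visit bay.
  At sage: go right to fir.
    fir is a leaf — visit fir.
  Visit sage.
Visit rye.
Full post-order sequence: rose, fig, yew, daisy, teak, elm, bay, fir, sage, rye.

9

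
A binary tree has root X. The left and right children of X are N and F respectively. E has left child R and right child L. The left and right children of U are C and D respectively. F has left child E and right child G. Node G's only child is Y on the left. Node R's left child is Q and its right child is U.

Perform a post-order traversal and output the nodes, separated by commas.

Post-order visits the left subtree, then the right subtree, then the node.
At X: go left to N.
  N is a leaf — visit N.
At X: go right to F.
  At F: go left to E.
    At E: go left to R.
      At R: go left to Q.
        Q is a leaf — visit Q.
      At R: go right to U.
        At U: go left to C.
          C is a leaf — visit C.
        At U: go right to D.
          D is a leaf — visit D.
        Visit U.
      Visit R.
    At E: go right to L.
      L is a leaf — visit L.
    Visit E.
  At F: go right to G.
    At G: go left to Y.
      Y is a leaf — visit Y.
    At G: no right child.
    Visit G.
  Visit F.
Visit X.

N, Q, C, D, U, R, L, E, Y, G, F, X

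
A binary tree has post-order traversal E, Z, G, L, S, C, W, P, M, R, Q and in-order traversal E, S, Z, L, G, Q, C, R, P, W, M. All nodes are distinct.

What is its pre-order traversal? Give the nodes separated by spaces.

The last element of post-order is the root; it splits in-order into left and right subtrees.
Root Q: left subtree has 5 nodes {E, S, Z, L, G}, right has 5 {C, R, P, W, M}.
  Root S: left subtree has 1 node {E}, right has 3 {Z, L, G}.
    Root L: left subtree has 1 node {Z}, right has 1 {G}.
  Root R: left subtree has 1 node {C}, right has 3 {P, W, M}.
    Root M: left subtree has 2 nodes {P, W}, right has 0 { }.
      Root P: left subtree has 0 nodes { }, right has 1 {W}.

Q S E L Z G R C M P W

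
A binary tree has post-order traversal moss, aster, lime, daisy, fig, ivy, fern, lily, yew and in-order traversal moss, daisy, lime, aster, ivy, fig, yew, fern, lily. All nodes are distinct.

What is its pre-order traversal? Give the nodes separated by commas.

yew, ivy, daisy, moss, lime, aster, fig, lily, fern

The last element of post-order is the root; it splits in-order into left and right subtrees.
Root yew: left subtree has 6 nodes {moss, daisy, lime, aster, ivy, fig}, right has 2 {fern, lily}.
  Root ivy: left subtree has 4 nodes {moss, daisy, lime, aster}, right has 1 {fig}.
    Root daisy: left subtree has 1 node {moss}, right has 2 {lime, aster}.
      Root lime: left subtree has 0 nodes { }, right has 1 {aster}.
  Root lily: left subtree has 1 node {fern}, right has 0 { }.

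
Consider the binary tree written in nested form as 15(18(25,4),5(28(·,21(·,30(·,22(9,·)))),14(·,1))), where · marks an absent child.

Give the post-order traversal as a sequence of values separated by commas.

25, 4, 18, 9, 22, 30, 21, 28, 1, 14, 5, 15

Post-order visits the left subtree, then the right subtree, then the node.
At 15: go left to 18.
  At 18: go left to 25.
    25 is a leaf — visit 25.
  At 18: go right to 4.
    4 is a leaf — visit 4.
  Visit 18.
At 15: go right to 5.
  At 5: go left to 28.
    At 28: no left child.
    At 28: go right to 21.
      At 21: no left child.
      At 21: go right to 30.
        At 30: no left child.
        At 30: go right to 22.
          At 22: go left to 9.
            9 is a leaf — visit 9.
          At 22: no right child.
          Visit 22.
        Visit 30.
      Visit 21.
    Visit 28.
  At 5: go right to 14.
    At 14: no left child.
    At 14: go right to 1.
      1 is a leaf — visit 1.
    Visit 14.
  Visit 5.
Visit 15.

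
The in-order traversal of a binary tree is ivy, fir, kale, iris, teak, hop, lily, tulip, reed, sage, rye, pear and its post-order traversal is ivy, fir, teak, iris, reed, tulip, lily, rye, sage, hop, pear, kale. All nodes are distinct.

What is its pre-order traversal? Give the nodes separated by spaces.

kale fir ivy pear hop iris teak sage lily tulip reed rye

The last element of post-order is the root; it splits in-order into left and right subtrees.
Root kale: left subtree has 2 nodes {ivy, fir}, right has 9 {iris, teak, hop, lily, tulip, reed, sage, rye, pear}.
  Root fir: left subtree has 1 node {ivy}, right has 0 { }.
  Root pear: left subtree has 8 nodes {iris, teak, hop, lily, tulip, reed, sage, rye}, right has 0 { }.
    Root hop: left subtree has 2 nodes {iris, teak}, right has 5 {lily, tulip, reed, sage, rye}.
      Root iris: left subtree has 0 nodes { }, right has 1 {teak}.
      Root sage: left subtree has 3 nodes {lily, tulip, reed}, right has 1 {rye}.
        Root lily: left subtree has 0 nodes { }, right has 2 {tulip, reed}.
          Root tulip: left subtree has 0 nodes { }, right has 1 {reed}.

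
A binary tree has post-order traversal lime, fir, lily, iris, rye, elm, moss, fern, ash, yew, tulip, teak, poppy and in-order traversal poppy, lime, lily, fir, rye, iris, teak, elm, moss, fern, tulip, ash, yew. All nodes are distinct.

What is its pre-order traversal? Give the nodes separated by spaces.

poppy teak rye lily lime fir iris tulip fern moss elm yew ash

The last element of post-order is the root; it splits in-order into left and right subtrees.
Root poppy: left subtree has 0 nodes { }, right has 12 {lime, lily, fir, rye, iris, teak, elm, moss, fern, tulip, ash, yew}.
  Root teak: left subtree has 5 nodes {lime, lily, fir, rye, iris}, right has 6 {elm, moss, fern, tulip, ash, yew}.
    Root rye: left subtree has 3 nodes {lime, lily, fir}, right has 1 {iris}.
      Root lily: left subtree has 1 node {lime}, right has 1 {fir}.
    Root tulip: left subtree has 3 nodes {elm, moss, fern}, right has 2 {ash, yew}.
      Root fern: left subtree has 2 nodes {elm, moss}, right has 0 { }.
        Root moss: left subtree has 1 node {elm}, right has 0 { }.
      Root yew: left subtree has 1 node {ash}, right has 0 { }.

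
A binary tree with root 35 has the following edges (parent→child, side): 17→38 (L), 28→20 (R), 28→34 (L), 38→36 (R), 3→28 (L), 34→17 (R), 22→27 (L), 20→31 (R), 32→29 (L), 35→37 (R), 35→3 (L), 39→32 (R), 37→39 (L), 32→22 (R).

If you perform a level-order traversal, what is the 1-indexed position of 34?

Level-order visits nodes level by level from the root, left to right within each level.
Level 0: 35
Level 1: 3, 37
Level 2: 28, 39
Level 3: 34, 20, 32
Level 4: 17, 31, 29, 22
Level 5: 38, 27
Level 6: 36
Full level-order sequence: 35, 3, 37, 28, 39, 34, 20, 32, 17, 31, 29, 22, 38, 27, 36.

6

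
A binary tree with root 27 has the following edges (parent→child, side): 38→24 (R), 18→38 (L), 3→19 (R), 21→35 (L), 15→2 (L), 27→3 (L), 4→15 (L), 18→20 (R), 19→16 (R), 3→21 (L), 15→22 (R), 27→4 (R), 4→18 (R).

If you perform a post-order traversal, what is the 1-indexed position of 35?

1

Post-order visits the left subtree, then the right subtree, then the node.
At 27: go left to 3.
  At 3: go left to 21.
    At 21: go left to 35.
      35 is a leaf — visit 35.
    At 21: no right child.
    Visit 21.
  At 3: go right to 19.
    At 19: no left child.
    At 19: go right to 16.
      16 is a leaf — visit 16.
    Visit 19.
  Visit 3.
At 27: go right to 4.
  At 4: go left to 15.
    At 15: go left to 2.
      2 is a leaf — visit 2.
    At 15: go right to 22.
      22 is a leaf — visit 22.
    Visit 15.
  At 4: go right to 18.
    At 18: go left to 38.
      At 38: no left child.
      At 38: go right to 24.
        24 is a leaf — visit 24.
      Visit 38.
    At 18: go right to 20.
      20 is a leaf — visit 20.
    Visit 18.
  Visit 4.
Visit 27.
Full post-order sequence: 35, 21, 16, 19, 3, 2, 22, 15, 24, 38, 20, 18, 4, 27.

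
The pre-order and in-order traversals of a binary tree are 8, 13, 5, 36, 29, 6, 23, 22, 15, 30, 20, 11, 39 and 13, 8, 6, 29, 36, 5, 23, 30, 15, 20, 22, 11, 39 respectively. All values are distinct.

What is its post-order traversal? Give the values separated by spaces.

The first element of pre-order is the root; it splits in-order into left and right subtrees.
Root 8: left subtree has 1 node {13}, right has 11 {6, 29, 36, 5, 23, 30, 15, 20, 22, 11, 39}.
  Root 5: left subtree has 3 nodes {6, 29, 36}, right has 7 {23, 30, 15, 20, 22, 11, 39}.
    Root 36: left subtree has 2 nodes {6, 29}, right has 0 { }.
      Root 29: left subtree has 1 node {6}, right has 0 { }.
    Root 23: left subtree has 0 nodes { }, right has 6 {30, 15, 20, 22, 11, 39}.
      Root 22: left subtree has 3 nodes {30, 15, 20}, right has 2 {11, 39}.
        Root 15: left subtree has 1 node {30}, right has 1 {20}.
        Root 11: left subtree has 0 nodes { }, right has 1 {39}.

13 6 29 36 30 20 15 39 11 22 23 5 8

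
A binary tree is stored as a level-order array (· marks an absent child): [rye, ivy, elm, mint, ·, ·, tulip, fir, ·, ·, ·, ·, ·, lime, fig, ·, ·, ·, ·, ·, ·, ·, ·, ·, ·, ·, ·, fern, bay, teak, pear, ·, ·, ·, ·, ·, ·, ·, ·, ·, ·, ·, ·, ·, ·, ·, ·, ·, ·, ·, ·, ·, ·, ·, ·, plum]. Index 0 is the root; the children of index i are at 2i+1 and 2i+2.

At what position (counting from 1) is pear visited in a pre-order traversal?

Pre-order visits the node, then its left subtree, then its right subtree.
Visit rye.
At rye: go left to ivy.
  Visit ivy.
  At ivy: go left to mint.
    Visit mint.
    At mint: go left to fir.
      fir is a leaf — visit fir.
    At mint: no right child.
  At ivy: no right child.
At rye: go right to elm.
  Visit elm.
  At elm: no left child.
  At elm: go right to tulip.
    Visit tulip.
    At tulip: go left to lime.
      Visit lime.
      At lime: go left to fern.
        Visit fern.
        At fern: go left to plum.
          plum is a leaf — visit plum.
        At fern: no right child.
      At lime: go right to bay.
        bay is a leaf — visit bay.
    At tulip: go right to fig.
      Visit fig.
      At fig: go left to teak.
        teak is a leaf — visit teak.
      At fig: go right to pear.
        pear is a leaf — visit pear.
Full pre-order sequence: rye, ivy, mint, fir, elm, tulip, lime, fern, plum, bay, fig, teak, pear.

13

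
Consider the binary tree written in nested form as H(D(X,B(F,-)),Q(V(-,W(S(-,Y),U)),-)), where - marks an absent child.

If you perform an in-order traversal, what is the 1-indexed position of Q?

In-order visits the left subtree, then the node, then the right subtree.
At H: go left to D.
  At D: go left to X.
    X is a leaf — visit X.
  Visit D.
  At D: go right to B.
    At B: go left to F.
      F is a leaf — visit F.
    Visit B.
    At B: no right child.
Visit H.
At H: go right to Q.
  At Q: go left to V.
    At V: no left child.
    Visit V.
    At V: go right to W.
      At W: go left to S.
        At S: no left child.
        Visit S.
        At S: go right to Y.
          Y is a leaf — visit Y.
      Visit W.
      At W: go right to U.
        U is a leaf — visit U.
  Visit Q.
  At Q: no right child.
Full in-order sequence: X, D, F, B, H, V, S, Y, W, U, Q.

11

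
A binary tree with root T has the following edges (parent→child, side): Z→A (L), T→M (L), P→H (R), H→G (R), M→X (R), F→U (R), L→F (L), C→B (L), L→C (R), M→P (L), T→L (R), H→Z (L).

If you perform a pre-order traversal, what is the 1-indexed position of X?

Pre-order visits the node, then its left subtree, then its right subtree.
Visit T.
At T: go left to M.
  Visit M.
  At M: go left to P.
    Visit P.
    At P: no left child.
    At P: go right to H.
      Visit H.
      At H: go left to Z.
        Visit Z.
        At Z: go left to A.
          A is a leaf — visit A.
        At Z: no right child.
      At H: go right to G.
        G is a leaf — visit G.
  At M: go right to X.
    X is a leaf — visit X.
At T: go right to L.
  Visit L.
  At L: go left to F.
    Visit F.
    At F: no left child.
    At F: go right to U.
      U is a leaf — visit U.
  At L: go right to C.
    Visit C.
    At C: go left to B.
      B is a leaf — visit B.
    At C: no right child.
Full pre-order sequence: T, M, P, H, Z, A, G, X, L, F, U, C, B.

8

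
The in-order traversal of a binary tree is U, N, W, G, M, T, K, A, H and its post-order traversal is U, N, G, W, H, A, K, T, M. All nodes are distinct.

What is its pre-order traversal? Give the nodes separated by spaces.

The last element of post-order is the root; it splits in-order into left and right subtrees.
Root M: left subtree has 4 nodes {U, N, W, G}, right has 4 {T, K, A, H}.
  Root W: left subtree has 2 nodes {U, N}, right has 1 {G}.
    Root N: left subtree has 1 node {U}, right has 0 { }.
  Root T: left subtree has 0 nodes { }, right has 3 {K, A, H}.
    Root K: left subtree has 0 nodes { }, right has 2 {A, H}.
      Root A: left subtree has 0 nodes { }, right has 1 {H}.

M W N U G T K A H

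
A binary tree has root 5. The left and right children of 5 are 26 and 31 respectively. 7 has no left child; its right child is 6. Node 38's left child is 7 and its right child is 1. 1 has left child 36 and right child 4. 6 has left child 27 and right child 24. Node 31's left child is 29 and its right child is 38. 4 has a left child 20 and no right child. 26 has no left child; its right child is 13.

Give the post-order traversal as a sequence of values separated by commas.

Post-order visits the left subtree, then the right subtree, then the node.
At 5: go left to 26.
  At 26: no left child.
  At 26: go right to 13.
    13 is a leaf — visit 13.
  Visit 26.
At 5: go right to 31.
  At 31: go left to 29.
    29 is a leaf — visit 29.
  At 31: go right to 38.
    At 38: go left to 7.
      At 7: no left child.
      At 7: go right to 6.
        At 6: go left to 27.
          27 is a leaf — visit 27.
        At 6: go right to 24.
          24 is a leaf — visit 24.
        Visit 6.
      Visit 7.
    At 38: go right to 1.
      At 1: go left to 36.
        36 is a leaf — visit 36.
      At 1: go right to 4.
        At 4: go left to 20.
          20 is a leaf — visit 20.
        At 4: no right child.
        Visit 4.
      Visit 1.
    Visit 38.
  Visit 31.
Visit 5.

13, 26, 29, 27, 24, 6, 7, 36, 20, 4, 1, 38, 31, 5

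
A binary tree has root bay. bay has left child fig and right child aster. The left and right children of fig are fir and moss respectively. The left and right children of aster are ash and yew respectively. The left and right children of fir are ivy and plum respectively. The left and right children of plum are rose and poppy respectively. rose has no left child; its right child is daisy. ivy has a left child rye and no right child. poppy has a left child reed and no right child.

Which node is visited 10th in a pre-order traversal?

reed

Pre-order visits the node, then its left subtree, then its right subtree.
Visit bay.
At bay: go left to fig.
  Visit fig.
  At fig: go left to fir.
    Visit fir.
    At fir: go left to ivy.
      Visit ivy.
      At ivy: go left to rye.
        rye is a leaf — visit rye.
      At ivy: no right child.
    At fir: go right to plum.
      Visit plum.
      At plum: go left to rose.
        Visit rose.
        At rose: no left child.
        At rose: go right to daisy.
          daisy is a leaf — visit daisy.
      At plum: go right to poppy.
        Visit poppy.
        At poppy: go left to reed.
          reed is a leaf — visit reed.
        At poppy: no right child.
  At fig: go right to moss.
    moss is a leaf — visit moss.
At bay: go right to aster.
  Visit aster.
  At aster: go left to ash.
    ash is a leaf — visit ash.
  At aster: go right to yew.
    yew is a leaf — visit yew.
Full pre-order sequence: bay, fig, fir, ivy, rye, plum, rose, daisy, poppy, reed, moss, aster, ash, yew.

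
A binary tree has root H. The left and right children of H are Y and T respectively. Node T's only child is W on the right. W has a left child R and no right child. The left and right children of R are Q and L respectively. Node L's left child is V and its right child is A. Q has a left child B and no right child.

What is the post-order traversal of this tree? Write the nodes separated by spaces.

Y B Q V A L R W T H

Post-order visits the left subtree, then the right subtree, then the node.
At H: go left to Y.
  Y is a leaf — visit Y.
At H: go right to T.
  At T: no left child.
  At T: go right to W.
    At W: go left to R.
      At R: go left to Q.
        At Q: go left to B.
          B is a leaf — visit B.
        At Q: no right child.
        Visit Q.
      At R: go right to L.
        At L: go left to V.
          V is a leaf — visit V.
        At L: go right to A.
          A is a leaf — visit A.
        Visit L.
      Visit R.
    At W: no right child.
    Visit W.
  Visit T.
Visit H.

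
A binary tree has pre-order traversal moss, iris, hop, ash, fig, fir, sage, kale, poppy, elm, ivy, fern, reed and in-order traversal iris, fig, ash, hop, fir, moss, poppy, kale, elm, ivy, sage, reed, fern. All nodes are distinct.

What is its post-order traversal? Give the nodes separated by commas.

The first element of pre-order is the root; it splits in-order into left and right subtrees.
Root moss: left subtree has 5 nodes {iris, fig, ash, hop, fir}, right has 7 {poppy, kale, elm, ivy, sage, reed, fern}.
  Root iris: left subtree has 0 nodes { }, right has 4 {fig, ash, hop, fir}.
    Root hop: left subtree has 2 nodes {fig, ash}, right has 1 {fir}.
      Root ash: left subtree has 1 node {fig}, right has 0 { }.
  Root sage: left subtree has 4 nodes {poppy, kale, elm, ivy}, right has 2 {reed, fern}.
    Root kale: left subtree has 1 node {poppy}, right has 2 {elm, ivy}.
      Root elm: left subtree has 0 nodes { }, right has 1 {ivy}.
    Root fern: left subtree has 1 node {reed}, right has 0 { }.

fig, ash, fir, hop, iris, poppy, ivy, elm, kale, reed, fern, sage, moss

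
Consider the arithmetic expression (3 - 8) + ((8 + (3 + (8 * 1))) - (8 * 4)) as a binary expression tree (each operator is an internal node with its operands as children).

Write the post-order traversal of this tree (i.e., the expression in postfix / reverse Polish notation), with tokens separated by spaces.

Post-order on an expression tree gives postfix notation: for each operator, emit left operand, right operand, then the operator.

3 8 - 8 3 8 1 * + + 8 4 * - +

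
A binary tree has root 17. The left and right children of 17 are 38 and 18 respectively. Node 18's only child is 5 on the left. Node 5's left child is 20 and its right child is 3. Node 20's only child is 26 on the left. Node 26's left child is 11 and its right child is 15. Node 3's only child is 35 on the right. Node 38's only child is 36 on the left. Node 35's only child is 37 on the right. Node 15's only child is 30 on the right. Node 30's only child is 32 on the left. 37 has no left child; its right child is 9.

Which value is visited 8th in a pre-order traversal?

Pre-order visits the node, then its left subtree, then its right subtree.
Visit 17.
At 17: go left to 38.
  Visit 38.
  At 38: go left to 36.
    36 is a leaf — visit 36.
  At 38: no right child.
At 17: go right to 18.
  Visit 18.
  At 18: go left to 5.
    Visit 5.
    At 5: go left to 20.
      Visit 20.
      At 20: go left to 26.
        Visit 26.
        At 26: go left to 11.
          11 is a leaf — visit 11.
        At 26: go right to 15.
          Visit 15.
          At 15: no left child.
          At 15: go right to 30.
            Visit 30.
            At 30: go left to 32.
              32 is a leaf — visit 32.
            At 30: no right child.
      At 20: no right child.
    At 5: go right to 3.
      Visit 3.
      At 3: no left child.
      At 3: go right to 35.
        Visit 35.
        At 35: no left child.
        At 35: go right to 37.
          Visit 37.
          At 37: no left child.
          At 37: go right to 9.
            9 is a leaf — visit 9.
  At 18: no right child.
Full pre-order sequence: 17, 38, 36, 18, 5, 20, 26, 11, 15, 30, 32, 3, 35, 37, 9.

11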